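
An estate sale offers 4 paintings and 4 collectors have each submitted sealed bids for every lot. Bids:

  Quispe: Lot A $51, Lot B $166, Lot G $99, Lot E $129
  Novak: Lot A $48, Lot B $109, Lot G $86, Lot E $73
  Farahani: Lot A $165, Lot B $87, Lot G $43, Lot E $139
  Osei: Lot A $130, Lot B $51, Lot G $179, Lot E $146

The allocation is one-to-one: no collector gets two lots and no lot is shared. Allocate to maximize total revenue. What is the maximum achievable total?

Maximum total: $583

This is the linear assignment problem.
Optimal: Quispe→Lot B ($166), Novak→Lot E ($73), Farahani→Lot A ($165), Osei→Lot G ($179) — total 166+73+165+179 = $583.
Row-greedy (each collector in turn takes its best remaining lot) gives $563, worse by 20.
Next-best assignment: Quispe→Lot E, Novak→Lot B, Farahani→Lot A, Osei→Lot G = $582.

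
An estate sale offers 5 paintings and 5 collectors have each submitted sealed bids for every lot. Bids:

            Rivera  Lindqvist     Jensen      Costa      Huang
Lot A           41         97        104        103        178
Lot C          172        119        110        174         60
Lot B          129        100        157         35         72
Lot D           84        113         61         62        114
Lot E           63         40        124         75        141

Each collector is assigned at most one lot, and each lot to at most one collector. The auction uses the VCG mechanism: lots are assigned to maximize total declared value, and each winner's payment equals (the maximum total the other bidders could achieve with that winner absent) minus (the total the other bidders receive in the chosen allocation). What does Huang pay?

Efficient allocation: Rivera→Lot B ($129), Lindqvist→Lot D ($113), Jensen→Lot E ($124), Costa→Lot C ($174), Huang→Lot A ($178); total welfare W = $718.
Huang receives Lot A at value $178, so the others get W − 178 = $540.
Without Huang: best allocation of the remaining 4 bidders over all 5 lots is Rivera→Lot C ($172), Lindqvist→Lot D ($113), Jensen→Lot B ($157), Costa→Lot A ($103), total $545.
VCG payment = (others' best without Huang) − (others' welfare with Huang) = 545 − 540 = $5.

Huang pays $5.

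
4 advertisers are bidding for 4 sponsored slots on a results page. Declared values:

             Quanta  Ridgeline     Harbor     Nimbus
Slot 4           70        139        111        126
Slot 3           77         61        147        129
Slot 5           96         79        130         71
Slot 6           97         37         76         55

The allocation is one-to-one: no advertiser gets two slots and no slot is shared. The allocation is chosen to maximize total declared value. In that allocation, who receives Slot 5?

Harbor receives Slot 5.

Optimal: Quanta→Slot 6 ($97), Ridgeline→Slot 4 ($139), Harbor→Slot 5 ($130), Nimbus→Slot 3 ($129) — total 97+139+130+129 = $495.
Max-entry greedy (repeatedly take the single best remaining cell) gives $454, worse by 41.
Next-best assignment: Quanta→Slot 6, Ridgeline→Slot 4, Harbor→Slot 3, Nimbus→Slot 5 = $454.
Swapping Quanta↔Ridgeline (Quanta→Slot 4 $70, Ridgeline→Slot 6 $37) loses 129.
Harbor's own top slot is Slot 3 ($147), but forcing Harbor→Slot 3 and reassigning the rest optimally gives only $454 — worse by 41.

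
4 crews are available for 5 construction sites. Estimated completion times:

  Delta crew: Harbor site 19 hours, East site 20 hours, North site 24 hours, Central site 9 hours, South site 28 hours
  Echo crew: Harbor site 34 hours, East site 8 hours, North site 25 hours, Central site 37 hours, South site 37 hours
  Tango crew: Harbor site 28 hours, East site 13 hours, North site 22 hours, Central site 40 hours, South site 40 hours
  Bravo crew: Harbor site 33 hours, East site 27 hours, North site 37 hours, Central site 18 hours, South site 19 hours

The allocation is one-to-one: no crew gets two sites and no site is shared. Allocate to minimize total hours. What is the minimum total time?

Optimal: Delta crew→Central site (9 hours), Echo crew→East site (8 hours), Tango crew→North site (22 hours), Bravo crew→South site (19 hours) — total 9+8+22+19 = 58 hours.
Column-greedy (each site in turn goes to its cheapest remaining crew) gives 67 hours, worse by 9.
Swapping Echo crew↔Bravo crew (Echo crew→South site 37 hours, Bravo crew→East site 27 hours) adds 37.
No other one-to-one assignment undercuts 58 hours.

Min total: 58 hours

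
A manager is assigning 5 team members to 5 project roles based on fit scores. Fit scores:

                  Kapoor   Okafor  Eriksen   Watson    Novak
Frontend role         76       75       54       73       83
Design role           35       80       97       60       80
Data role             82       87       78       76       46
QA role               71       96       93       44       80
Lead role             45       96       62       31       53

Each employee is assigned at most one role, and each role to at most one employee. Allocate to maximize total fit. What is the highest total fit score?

Max total: 428 pts

This is the linear assignment problem.
Optimal: Kapoor→Data role (82 pts), Okafor→Lead role (96 pts), Eriksen→Design role (97 pts), Watson→Frontend role (73 pts), Novak→QA role (80 pts) — total 82+96+97+73+80 = 428 pts.
Next-best assignment: Kapoor→Frontend role, Okafor→Lead role, Eriksen→Design role, Watson→Data role, Novak→QA role = 425 pts.
Swapping Watson↔Eriksen (Watson→Design role 60 pts, Eriksen→Frontend role 54 pts) loses 56.
Every other assignment is strictly worse.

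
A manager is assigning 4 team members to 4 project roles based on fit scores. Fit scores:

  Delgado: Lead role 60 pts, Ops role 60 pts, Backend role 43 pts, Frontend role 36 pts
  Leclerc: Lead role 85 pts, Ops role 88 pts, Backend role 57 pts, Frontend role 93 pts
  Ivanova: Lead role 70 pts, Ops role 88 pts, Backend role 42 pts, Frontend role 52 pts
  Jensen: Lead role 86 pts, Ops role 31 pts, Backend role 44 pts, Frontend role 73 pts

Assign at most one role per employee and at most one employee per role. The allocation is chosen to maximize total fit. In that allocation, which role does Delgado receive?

Delgado receives Backend role.

Optimal: Delgado→Backend role (43 pts), Leclerc→Frontend role (93 pts), Ivanova→Ops role (88 pts), Jensen→Lead role (86 pts) — total 43+93+88+86 = 310 pts.
Delgado's own top role is Lead role (60 pts), but forcing Delgado→Lead role and reassigning the rest optimally gives only 285 pts — worse by 25.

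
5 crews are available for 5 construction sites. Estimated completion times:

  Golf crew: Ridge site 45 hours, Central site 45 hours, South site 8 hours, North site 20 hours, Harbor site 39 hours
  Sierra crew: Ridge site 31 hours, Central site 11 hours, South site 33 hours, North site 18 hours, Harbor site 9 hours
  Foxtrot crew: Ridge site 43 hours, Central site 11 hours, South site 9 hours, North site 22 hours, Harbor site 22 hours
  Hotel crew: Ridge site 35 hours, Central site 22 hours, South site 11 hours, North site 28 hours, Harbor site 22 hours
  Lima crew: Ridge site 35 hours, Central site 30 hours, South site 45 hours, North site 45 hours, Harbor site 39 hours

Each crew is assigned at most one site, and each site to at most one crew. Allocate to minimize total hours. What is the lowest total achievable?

Optimal: Golf crew→North site (20 hours), Sierra crew→Harbor site (9 hours), Foxtrot crew→Central site (11 hours), Hotel crew→South site (11 hours), Lima crew→Ridge site (35 hours) — total 20+9+11+11+35 = 86 hours.
Row-greedy (each crew in turn takes its cheapest remaining site) gives 91 hours, worse by 5.
Swapping Foxtrot crew↔Sierra crew (Foxtrot crew→Harbor site 22 hours, Sierra crew→Central site 11 hours) adds 13.
No other one-to-one assignment undercuts 86 hours.

Minimum total: 86 hours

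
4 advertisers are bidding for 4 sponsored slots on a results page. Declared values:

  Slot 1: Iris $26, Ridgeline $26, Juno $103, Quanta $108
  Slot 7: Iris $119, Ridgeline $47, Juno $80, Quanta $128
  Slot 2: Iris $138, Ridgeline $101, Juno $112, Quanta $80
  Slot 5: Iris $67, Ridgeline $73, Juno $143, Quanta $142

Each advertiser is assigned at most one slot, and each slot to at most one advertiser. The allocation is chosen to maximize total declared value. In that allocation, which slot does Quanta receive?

This is a one-to-one assignment (maximum-weight bipartite matching).
Optimal: Iris→Slot 7 ($119), Ridgeline→Slot 2 ($101), Juno→Slot 5 ($143), Quanta→Slot 1 ($108) — total 119+101+143+108 = $471.
Max-entry greedy (repeatedly take the single best remaining cell) gives $435, worse by 36.
Next-best assignment: Iris→Slot 7, Ridgeline→Slot 2, Juno→Slot 1, Quanta→Slot 5 = $465.
Swapping Ridgeline↔Iris (Ridgeline→Slot 7 $47, Iris→Slot 2 $138) loses 35.
Every other assignment is strictly worse.
Quanta's own top slot is Slot 5 ($142), but forcing Quanta→Slot 5 and reassigning the rest optimally gives only $465 — worse by 6.

Quanta receives Slot 1.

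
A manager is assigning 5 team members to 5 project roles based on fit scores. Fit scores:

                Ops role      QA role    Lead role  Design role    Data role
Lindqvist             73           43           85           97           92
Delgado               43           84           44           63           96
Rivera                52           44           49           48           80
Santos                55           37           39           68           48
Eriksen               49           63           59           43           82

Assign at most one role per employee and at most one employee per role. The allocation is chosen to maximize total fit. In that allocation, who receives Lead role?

Treat this as an assignment problem: match each employee to one role.
Optimal: Lindqvist→Design role (97 pts), Delgado→QA role (84 pts), Rivera→Data role (80 pts), Santos→Ops role (55 pts), Eriksen→Lead role (59 pts) — total 97+84+80+55+59 = 375 pts.
Column-greedy (each role in turn goes to its best remaining employee) gives 364 pts, worse by 11.
Swapping Lindqvist↔Delgado (Lindqvist→QA role 43 pts, Delgado→Design role 63 pts) loses 75.
Eriksen's own top role is Data role (82 pts), but forcing Eriksen→Data role and reassigning the rest optimally gives only 371 pts — worse by 4.

Eriksen receives Lead role.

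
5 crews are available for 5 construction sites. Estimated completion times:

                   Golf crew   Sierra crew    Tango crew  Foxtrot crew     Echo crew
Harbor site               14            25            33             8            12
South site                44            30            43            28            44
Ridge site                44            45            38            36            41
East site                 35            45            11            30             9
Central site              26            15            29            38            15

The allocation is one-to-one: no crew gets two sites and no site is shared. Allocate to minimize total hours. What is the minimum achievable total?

Optimal: Golf crew→Harbor site (14 hours), Sierra crew→Central site (15 hours), Tango crew→Ridge site (38 hours), Foxtrot crew→South site (28 hours), Echo crew→East site (9 hours) — total 14+15+38+28+9 = 104 hours.
Column-greedy (each site in turn goes to its cheapest remaining crew) gives 111 hours, worse by 7.
Next-best assignment: Golf crew→Harbor site, Sierra crew→South site, Tango crew→East site, Foxtrot crew→Ridge site, Echo crew→Central site = 106 hours.
Swapping Echo crew↔Sierra crew (Echo crew→Central site 15 hours, Sierra crew→East site 45 hours) adds 36.
No other one-to-one assignment undercuts 104 hours.

Min total: 104 hours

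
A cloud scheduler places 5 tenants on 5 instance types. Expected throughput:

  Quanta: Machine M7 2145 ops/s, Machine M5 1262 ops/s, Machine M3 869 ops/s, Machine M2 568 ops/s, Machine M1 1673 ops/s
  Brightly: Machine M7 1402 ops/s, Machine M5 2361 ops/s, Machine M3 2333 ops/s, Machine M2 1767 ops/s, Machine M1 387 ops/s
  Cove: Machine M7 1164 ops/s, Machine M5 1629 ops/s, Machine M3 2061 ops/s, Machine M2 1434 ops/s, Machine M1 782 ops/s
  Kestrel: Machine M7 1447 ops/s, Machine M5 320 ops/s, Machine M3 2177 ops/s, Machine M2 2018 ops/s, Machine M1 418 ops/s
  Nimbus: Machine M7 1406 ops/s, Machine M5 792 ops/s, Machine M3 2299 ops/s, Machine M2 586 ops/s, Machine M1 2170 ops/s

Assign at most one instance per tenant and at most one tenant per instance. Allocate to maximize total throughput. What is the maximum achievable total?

Optimal: Quanta→Machine M7 (2145 ops/s), Brightly→Machine M5 (2361 ops/s), Cove→Machine M3 (2061 ops/s), Kestrel→Machine M2 (2018 ops/s), Nimbus→Machine M1 (2170 ops/s) — total 2145+2361+2061+2018+2170 = 10755 ops/s.
Column-greedy (each instance in turn goes to its best remaining tenant) gives 9605 ops/s, worse by 1150.
Next-best assignment: Quanta→Machine M7, Brightly→Machine M3, Cove→Machine M5, Kestrel→Machine M2, Nimbus→Machine M1 = 10295 ops/s.

Max total: 10755 ops/s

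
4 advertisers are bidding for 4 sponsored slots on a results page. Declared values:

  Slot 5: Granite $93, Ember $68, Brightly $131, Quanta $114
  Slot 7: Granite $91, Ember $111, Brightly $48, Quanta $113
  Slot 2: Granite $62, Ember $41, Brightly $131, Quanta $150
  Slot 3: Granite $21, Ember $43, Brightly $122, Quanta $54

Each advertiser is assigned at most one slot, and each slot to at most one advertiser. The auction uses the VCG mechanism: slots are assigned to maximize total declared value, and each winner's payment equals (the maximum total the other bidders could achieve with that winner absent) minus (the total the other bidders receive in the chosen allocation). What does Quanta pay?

Quanta pays $9.

Efficient allocation: Granite→Slot 5 ($93), Ember→Slot 7 ($111), Brightly→Slot 3 ($122), Quanta→Slot 2 ($150); total welfare W = $476.
Quanta receives Slot 2 at value $150, so the others get W − 150 = $326.
Without Quanta: best allocation of the remaining 3 bidders over all 4 slots is Granite→Slot 5 ($93), Ember→Slot 7 ($111), Brightly→Slot 2 ($131), total $335.
VCG payment = (others' best without Quanta) − (others' welfare with Quanta) = 335 − 326 = $9.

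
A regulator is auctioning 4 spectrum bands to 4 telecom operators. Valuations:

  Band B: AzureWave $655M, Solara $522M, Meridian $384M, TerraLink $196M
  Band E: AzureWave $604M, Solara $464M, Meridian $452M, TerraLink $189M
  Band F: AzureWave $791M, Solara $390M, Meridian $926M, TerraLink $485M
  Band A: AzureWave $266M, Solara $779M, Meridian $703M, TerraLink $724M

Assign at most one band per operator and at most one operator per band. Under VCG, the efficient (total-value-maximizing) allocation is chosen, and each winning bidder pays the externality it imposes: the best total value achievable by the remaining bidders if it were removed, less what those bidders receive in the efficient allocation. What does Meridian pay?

Efficient allocation: AzureWave→Band E ($604M), Solara→Band B ($522M), Meridian→Band F ($926M), TerraLink→Band A ($724M); total welfare W = $2776M.
Meridian receives Band F at value $926M, so the others get W − 926 = $1850M.
Without Meridian: best allocation of the remaining 3 bidders over all 4 bands is AzureWave→Band F ($791M), Solara→Band B ($522M), TerraLink→Band A ($724M), total $2037M.
VCG payment = (others' best without Meridian) − (others' welfare with Meridian) = 2037 − 1850 = $187M.

Meridian pays $187M.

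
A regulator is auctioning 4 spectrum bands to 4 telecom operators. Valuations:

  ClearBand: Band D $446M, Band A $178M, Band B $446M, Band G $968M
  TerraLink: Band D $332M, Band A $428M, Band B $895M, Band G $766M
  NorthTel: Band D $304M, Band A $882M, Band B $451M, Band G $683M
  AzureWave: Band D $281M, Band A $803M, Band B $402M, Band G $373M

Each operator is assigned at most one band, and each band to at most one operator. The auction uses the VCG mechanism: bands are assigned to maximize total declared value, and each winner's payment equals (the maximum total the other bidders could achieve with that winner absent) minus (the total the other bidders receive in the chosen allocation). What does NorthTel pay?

Efficient allocation: ClearBand→Band G ($968M), TerraLink→Band B ($895M), NorthTel→Band A ($882M), AzureWave→Band D ($281M); total welfare W = $3026M.
NorthTel receives Band A at value $882M, so the others get W − 882 = $2144M.
Without NorthTel: best allocation of the remaining 3 bidders over all 4 bands is ClearBand→Band G ($968M), TerraLink→Band B ($895M), AzureWave→Band A ($803M), total $2666M.
VCG payment = (others' best without NorthTel) − (others' welfare with NorthTel) = 2666 − 2144 = $522M.

NorthTel pays $522M.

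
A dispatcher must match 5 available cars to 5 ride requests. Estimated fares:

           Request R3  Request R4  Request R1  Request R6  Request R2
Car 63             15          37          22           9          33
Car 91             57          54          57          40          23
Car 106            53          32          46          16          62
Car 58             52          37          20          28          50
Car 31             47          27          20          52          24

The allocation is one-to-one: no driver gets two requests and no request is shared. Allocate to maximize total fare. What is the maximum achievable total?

Maximum total: $260

Optimal: Car 63→Request R4 ($37), Car 91→Request R1 ($57), Car 106→Request R2 ($62), Car 58→Request R3 ($52), Car 31→Request R6 ($52) — total 37+57+62+52+52 = $260.
Row-greedy (each driver in turn takes its best remaining request) gives $204, worse by 56.
Every other assignment is strictly worse.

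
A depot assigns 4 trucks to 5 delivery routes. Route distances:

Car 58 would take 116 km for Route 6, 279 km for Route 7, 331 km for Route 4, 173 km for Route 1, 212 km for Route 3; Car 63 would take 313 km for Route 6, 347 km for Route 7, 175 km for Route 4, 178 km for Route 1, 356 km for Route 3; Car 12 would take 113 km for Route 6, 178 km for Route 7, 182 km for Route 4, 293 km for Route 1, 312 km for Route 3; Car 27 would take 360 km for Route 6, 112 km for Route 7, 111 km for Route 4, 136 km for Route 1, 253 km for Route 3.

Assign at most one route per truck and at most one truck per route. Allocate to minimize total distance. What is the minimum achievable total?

Optimal: Car 58→Route 1 (173 km), Car 63→Route 4 (175 km), Car 12→Route 6 (113 km), Car 27→Route 7 (112 km) — total 173+175+113+112 = 573 km.
Min-entry greedy (repeatedly take the single cheapest remaining cell) gives 744 km, worse by 171.
Checked against all permutations: 573 km is optimal.

Min total: 573 km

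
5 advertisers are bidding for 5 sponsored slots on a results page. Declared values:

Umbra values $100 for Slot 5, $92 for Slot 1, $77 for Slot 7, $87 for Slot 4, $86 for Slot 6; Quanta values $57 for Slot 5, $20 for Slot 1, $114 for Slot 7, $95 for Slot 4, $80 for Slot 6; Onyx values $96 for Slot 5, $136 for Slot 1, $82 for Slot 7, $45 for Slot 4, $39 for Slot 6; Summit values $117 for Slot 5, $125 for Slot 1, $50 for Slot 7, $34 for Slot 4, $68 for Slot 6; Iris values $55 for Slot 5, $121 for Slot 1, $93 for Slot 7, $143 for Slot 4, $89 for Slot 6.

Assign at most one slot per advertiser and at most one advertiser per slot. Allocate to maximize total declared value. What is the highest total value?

Optimal: Umbra→Slot 6 ($86), Quanta→Slot 7 ($114), Onyx→Slot 1 ($136), Summit→Slot 5 ($117), Iris→Slot 4 ($143) — total 86+114+136+117+143 = $596.
Row-greedy (each advertiser in turn takes its best remaining slot) gives $561, worse by 35.
Next-best assignment: Umbra→Slot 6, Quanta→Slot 7, Onyx→Slot 5, Summit→Slot 1, Iris→Slot 4 = $564.
Every other assignment is strictly worse.

Max total: $596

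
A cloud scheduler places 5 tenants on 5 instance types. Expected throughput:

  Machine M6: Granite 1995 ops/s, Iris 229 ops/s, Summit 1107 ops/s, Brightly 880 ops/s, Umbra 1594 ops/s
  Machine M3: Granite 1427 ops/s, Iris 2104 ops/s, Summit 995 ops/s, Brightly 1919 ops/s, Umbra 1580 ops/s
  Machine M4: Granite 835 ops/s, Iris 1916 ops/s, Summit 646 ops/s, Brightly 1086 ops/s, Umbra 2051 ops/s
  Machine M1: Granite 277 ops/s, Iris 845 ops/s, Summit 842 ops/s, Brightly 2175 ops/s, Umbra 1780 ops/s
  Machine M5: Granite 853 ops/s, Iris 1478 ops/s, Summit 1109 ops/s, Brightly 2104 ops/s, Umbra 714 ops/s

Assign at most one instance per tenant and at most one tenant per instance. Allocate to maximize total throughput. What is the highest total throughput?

Maximum total: 9434 ops/s

Optimal: Granite→Machine M6 (1995 ops/s), Iris→Machine M3 (2104 ops/s), Summit→Machine M5 (1109 ops/s), Brightly→Machine M1 (2175 ops/s), Umbra→Machine M4 (2051 ops/s) — total 1995+2104+1109+2175+2051 = 9434 ops/s.
Next-best assignment: Granite→Machine M6, Iris→Machine M3, Summit→Machine M1, Brightly→Machine M5, Umbra→Machine M4 = 9096 ops/s.
Swapping Summit↔Brightly (Summit→Machine M1 842 ops/s, Brightly→Machine M5 2104 ops/s) loses 338.
No other one-to-one assignment exceeds 9434 ops/s.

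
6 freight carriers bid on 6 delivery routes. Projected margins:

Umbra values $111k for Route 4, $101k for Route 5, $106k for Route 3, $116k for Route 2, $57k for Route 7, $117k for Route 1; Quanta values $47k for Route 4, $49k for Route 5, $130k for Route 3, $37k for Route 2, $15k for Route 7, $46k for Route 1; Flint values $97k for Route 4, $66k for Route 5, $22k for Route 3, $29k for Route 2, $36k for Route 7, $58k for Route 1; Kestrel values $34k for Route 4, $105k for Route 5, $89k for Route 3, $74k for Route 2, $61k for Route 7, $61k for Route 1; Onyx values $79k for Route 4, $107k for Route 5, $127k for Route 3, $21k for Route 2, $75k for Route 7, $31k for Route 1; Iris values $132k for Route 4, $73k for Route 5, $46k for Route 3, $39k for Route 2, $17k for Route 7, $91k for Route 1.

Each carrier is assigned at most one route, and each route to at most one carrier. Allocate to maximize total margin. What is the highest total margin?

Optimal: Umbra→Route 2 ($116k), Quanta→Route 3 ($130k), Flint→Route 1 ($58k), Kestrel→Route 5 ($105k), Onyx→Route 7 ($75k), Iris→Route 4 ($132k) — total 116+130+58+105+75+132 = $616k.
Column-greedy (each route in turn goes to its best remaining carrier) gives $604k, worse by 12.
Swapping Onyx↔Kestrel (Onyx→Route 5 $107k, Kestrel→Route 7 $61k) loses 12.

Max total: $616k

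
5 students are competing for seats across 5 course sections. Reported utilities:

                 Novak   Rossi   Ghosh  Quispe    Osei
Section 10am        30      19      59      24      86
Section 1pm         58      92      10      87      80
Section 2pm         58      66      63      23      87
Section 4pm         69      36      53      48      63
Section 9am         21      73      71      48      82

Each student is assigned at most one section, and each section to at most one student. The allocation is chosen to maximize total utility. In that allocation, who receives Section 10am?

Treat this as an assignment problem: match each student to one section.
Optimal: Novak→Section 4pm (69 points), Rossi→Section 2pm (66 points), Ghosh→Section 9am (71 points), Quispe→Section 1pm (87 points), Osei→Section 10am (86 points) — total 69+66+71+87+86 = 379 points.
Column-greedy (each section in turn goes to its best remaining student) gives 358 points, worse by 21.
Next-best assignment: Novak→Section 4pm, Rossi→Section 9am, Ghosh→Section 2pm, Quispe→Section 1pm, Osei→Section 10am = 378 points.
No other one-to-one assignment exceeds 379 points.
Osei's own top section is Section 2pm (87 points), but forcing Osei→Section 2pm and reassigning the rest optimally gives only 375 points — worse by 4.

Osei receives Section 10am.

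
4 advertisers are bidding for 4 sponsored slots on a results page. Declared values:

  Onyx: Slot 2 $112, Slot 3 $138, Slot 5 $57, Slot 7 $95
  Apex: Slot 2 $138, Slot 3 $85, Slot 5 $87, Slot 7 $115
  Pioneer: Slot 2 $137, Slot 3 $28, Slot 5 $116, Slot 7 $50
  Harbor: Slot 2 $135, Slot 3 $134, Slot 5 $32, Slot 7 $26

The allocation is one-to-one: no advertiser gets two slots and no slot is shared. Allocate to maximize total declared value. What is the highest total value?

Optimal: Onyx→Slot 3 ($138), Apex→Slot 7 ($115), Pioneer→Slot 5 ($116), Harbor→Slot 2 ($135) — total 138+115+116+135 = $504.
Row-greedy (each advertiser in turn takes its best remaining slot) gives $418, worse by 86.
Checked against all permutations: $504 is optimal.

Maximum total: $504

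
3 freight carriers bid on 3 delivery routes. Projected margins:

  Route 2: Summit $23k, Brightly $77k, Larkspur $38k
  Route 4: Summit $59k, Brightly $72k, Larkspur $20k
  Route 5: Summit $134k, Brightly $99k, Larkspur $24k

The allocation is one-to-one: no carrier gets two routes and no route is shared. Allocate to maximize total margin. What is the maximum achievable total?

Optimal: Summit→Route 5 ($134k), Brightly→Route 4 ($72k), Larkspur→Route 2 ($38k) — total 134+72+38 = $244k.
Row-greedy (each carrier in turn takes its best remaining route) gives $231k, worse by 13.
Checked against all permutations: $244k is optimal.

Max total: $244k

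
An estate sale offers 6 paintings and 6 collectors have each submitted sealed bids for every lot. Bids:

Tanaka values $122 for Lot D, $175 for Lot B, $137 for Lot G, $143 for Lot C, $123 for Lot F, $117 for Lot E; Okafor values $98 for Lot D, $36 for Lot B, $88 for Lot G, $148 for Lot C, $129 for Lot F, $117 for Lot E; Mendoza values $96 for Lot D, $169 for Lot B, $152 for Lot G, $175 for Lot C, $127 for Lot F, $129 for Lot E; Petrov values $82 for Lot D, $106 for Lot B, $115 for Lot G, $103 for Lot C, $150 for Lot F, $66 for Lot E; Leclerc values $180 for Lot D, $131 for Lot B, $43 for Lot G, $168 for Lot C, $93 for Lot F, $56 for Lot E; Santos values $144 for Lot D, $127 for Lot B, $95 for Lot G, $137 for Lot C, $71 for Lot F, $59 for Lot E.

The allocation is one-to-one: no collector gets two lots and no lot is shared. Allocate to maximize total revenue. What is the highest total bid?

Max total: $911

This is the linear assignment problem.
Optimal: Tanaka→Lot B ($175), Okafor→Lot E ($117), Mendoza→Lot G ($152), Petrov→Lot F ($150), Leclerc→Lot D ($180), Santos→Lot C ($137) — total 175+117+152+150+180+137 = $911.
Max-entry greedy (repeatedly take the single best remaining cell) gives $892, worse by 19.
Next-best assignment: Tanaka→Lot B, Okafor→Lot E, Mendoza→Lot G, Petrov→Lot F, Leclerc→Lot C, Santos→Lot D = $906.
Swapping Mendoza↔Okafor (Mendoza→Lot E $129, Okafor→Lot G $88) loses 52.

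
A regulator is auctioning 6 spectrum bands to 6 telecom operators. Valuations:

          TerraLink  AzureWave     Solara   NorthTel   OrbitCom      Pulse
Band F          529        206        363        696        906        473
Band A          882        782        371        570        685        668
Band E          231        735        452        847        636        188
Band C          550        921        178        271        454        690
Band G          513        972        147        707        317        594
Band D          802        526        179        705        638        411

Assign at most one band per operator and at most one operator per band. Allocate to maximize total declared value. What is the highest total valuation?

Optimal: TerraLink→Band A ($882M), AzureWave→Band G ($972M), Solara→Band E ($452M), NorthTel→Band D ($705M), OrbitCom→Band F ($906M), Pulse→Band C ($690M) — total 882+972+452+705+906+690 = $4607M.
Column-greedy (each band in turn goes to its best remaining operator) gives $4329M, worse by 278.
No other one-to-one assignment exceeds $4607M.

Max total: $4607M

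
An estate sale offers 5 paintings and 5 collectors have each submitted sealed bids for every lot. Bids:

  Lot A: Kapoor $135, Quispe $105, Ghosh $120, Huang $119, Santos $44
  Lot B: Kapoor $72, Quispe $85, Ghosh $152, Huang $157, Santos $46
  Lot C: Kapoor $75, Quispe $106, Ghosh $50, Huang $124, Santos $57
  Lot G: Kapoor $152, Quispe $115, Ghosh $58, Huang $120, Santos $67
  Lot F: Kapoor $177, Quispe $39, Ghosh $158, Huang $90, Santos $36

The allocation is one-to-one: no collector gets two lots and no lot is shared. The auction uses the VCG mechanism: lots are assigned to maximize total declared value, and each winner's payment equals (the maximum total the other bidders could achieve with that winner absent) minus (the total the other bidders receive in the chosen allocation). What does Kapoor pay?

Kapoor pays $11.

Efficient allocation: Kapoor→Lot G ($152), Quispe→Lot A ($105), Ghosh→Lot F ($158), Huang→Lot B ($157), Santos→Lot C ($57); total welfare W = $629.
Kapoor receives Lot G at value $152, so the others get W − 152 = $477.
Without Kapoor: best allocation of the remaining 4 bidders over all 5 lots is Quispe→Lot C ($106), Ghosh→Lot F ($158), Huang→Lot B ($157), Santos→Lot G ($67), total $488.
VCG payment = (others' best without Kapoor) − (others' welfare with Kapoor) = 488 − 477 = $11.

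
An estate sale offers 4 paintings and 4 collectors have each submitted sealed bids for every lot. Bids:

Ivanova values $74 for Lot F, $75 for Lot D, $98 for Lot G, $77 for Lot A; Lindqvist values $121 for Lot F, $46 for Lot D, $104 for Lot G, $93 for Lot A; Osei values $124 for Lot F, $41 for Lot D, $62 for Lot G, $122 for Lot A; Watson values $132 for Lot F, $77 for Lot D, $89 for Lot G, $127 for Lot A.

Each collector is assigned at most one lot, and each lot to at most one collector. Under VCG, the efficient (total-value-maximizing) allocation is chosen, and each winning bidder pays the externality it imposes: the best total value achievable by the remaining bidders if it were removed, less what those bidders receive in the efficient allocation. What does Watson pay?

Watson pays $40.

Efficient allocation: Ivanova→Lot D ($75), Lindqvist→Lot G ($104), Osei→Lot A ($122), Watson→Lot F ($132); total welfare W = $433.
Watson receives Lot F at value $132, so the others get W − 132 = $301.
Without Watson: best allocation of the remaining 3 bidders over all 4 lots is Ivanova→Lot G ($98), Lindqvist→Lot F ($121), Osei→Lot A ($122), total $341.
VCG payment = (others' best without Watson) − (others' welfare with Watson) = 341 − 301 = $40.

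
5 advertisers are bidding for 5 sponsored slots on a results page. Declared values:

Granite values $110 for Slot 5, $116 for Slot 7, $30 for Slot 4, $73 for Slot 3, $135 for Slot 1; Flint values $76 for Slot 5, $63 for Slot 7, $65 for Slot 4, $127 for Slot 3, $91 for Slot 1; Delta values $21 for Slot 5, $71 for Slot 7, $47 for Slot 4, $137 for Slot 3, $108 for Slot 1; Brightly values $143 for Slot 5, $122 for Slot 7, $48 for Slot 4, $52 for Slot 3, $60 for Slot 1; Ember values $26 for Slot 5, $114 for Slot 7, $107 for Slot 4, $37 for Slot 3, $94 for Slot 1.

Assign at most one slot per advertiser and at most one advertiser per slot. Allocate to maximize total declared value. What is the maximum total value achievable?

Maximum total: $601

Optimal: Granite→Slot 7 ($116), Flint→Slot 3 ($127), Delta→Slot 1 ($108), Brightly→Slot 5 ($143), Ember→Slot 4 ($107) — total 116+127+108+143+107 = $601.
Max-entry greedy (repeatedly take the single best remaining cell) gives $594, worse by 7.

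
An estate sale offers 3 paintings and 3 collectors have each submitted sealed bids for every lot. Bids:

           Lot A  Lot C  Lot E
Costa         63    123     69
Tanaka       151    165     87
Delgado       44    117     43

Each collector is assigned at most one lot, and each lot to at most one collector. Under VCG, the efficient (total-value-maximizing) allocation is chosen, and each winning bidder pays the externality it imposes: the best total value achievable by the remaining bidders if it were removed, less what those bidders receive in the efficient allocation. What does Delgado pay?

Efficient allocation: Costa→Lot E ($69), Tanaka→Lot A ($151), Delgado→Lot C ($117); total welfare W = $337.
Delgado receives Lot C at value $117, so the others get W − 117 = $220.
Without Delgado: best allocation of the remaining 2 bidders over all 3 lots is Costa→Lot C ($123), Tanaka→Lot A ($151), total $274.
VCG payment = (others' best without Delgado) − (others' welfare with Delgado) = 274 − 220 = $54.

Delgado pays $54.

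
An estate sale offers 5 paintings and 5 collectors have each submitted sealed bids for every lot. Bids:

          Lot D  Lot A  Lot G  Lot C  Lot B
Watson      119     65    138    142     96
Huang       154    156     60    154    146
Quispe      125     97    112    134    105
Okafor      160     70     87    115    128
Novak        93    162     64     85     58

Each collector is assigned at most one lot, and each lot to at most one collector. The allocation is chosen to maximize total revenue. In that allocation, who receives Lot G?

Optimal: Watson→Lot G ($138), Huang→Lot B ($146), Quispe→Lot C ($134), Okafor→Lot D ($160), Novak→Lot A ($162) — total 138+146+134+160+162 = $740.
Column-greedy (each lot in turn goes to its best remaining collector) gives $719, worse by 21.
Watson's own top lot is Lot C ($142), but forcing Watson→Lot C and reassigning the rest optimally gives only $722 — worse by 18.

Watson receives Lot G.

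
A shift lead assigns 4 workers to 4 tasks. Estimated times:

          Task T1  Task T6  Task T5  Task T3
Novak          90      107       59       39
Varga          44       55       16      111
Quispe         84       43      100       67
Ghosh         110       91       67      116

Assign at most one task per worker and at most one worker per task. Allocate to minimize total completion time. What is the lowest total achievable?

Optimal: Novak→Task T3 (39 min), Varga→Task T1 (44 min), Quispe→Task T6 (43 min), Ghosh→Task T5 (67 min) — total 39+44+43+67 = 193 min.
Row-greedy (each worker in turn takes its cheapest remaining task) gives 208 min, worse by 15.
Next-best assignment: Novak→Task T3, Varga→Task T5, Quispe→Task T6, Ghosh→Task T1 = 208 min.

Minimum total: 193 min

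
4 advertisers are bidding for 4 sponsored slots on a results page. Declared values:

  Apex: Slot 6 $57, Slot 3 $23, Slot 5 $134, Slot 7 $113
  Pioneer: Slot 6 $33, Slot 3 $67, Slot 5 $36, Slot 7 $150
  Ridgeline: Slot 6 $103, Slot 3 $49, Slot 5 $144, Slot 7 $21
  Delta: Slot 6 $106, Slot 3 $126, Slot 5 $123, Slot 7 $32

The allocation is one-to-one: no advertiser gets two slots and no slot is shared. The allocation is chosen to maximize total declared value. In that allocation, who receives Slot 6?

Ridgeline receives Slot 6.

This is the linear assignment problem.
Optimal: Apex→Slot 5 ($134), Pioneer→Slot 7 ($150), Ridgeline→Slot 6 ($103), Delta→Slot 3 ($126) — total 134+150+103+126 = $513.
Column-greedy (each slot in turn goes to its best remaining advertiser) gives $430, worse by 83.
Checked against all permutations: $513 is optimal.
Ridgeline's own top slot is Slot 5 ($144), but forcing Ridgeline→Slot 5 and reassigning the rest optimally gives only $477 — worse by 36.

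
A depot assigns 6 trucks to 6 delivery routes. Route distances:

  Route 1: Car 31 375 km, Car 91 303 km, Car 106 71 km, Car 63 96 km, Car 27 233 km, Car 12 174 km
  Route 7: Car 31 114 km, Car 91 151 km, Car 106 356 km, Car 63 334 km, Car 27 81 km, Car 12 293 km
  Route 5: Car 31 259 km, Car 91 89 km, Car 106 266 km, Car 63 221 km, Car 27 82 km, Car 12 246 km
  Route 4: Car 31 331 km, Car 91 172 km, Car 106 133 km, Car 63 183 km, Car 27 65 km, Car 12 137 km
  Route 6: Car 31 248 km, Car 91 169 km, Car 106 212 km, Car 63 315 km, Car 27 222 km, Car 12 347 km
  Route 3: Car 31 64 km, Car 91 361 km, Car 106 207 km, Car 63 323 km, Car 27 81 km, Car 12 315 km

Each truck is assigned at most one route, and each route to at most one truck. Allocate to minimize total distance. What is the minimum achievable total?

Min total: 679 km

Optimal: Car 31→Route 3 (64 km), Car 91→Route 5 (89 km), Car 106→Route 6 (212 km), Car 63→Route 1 (96 km), Car 27→Route 7 (81 km), Car 12→Route 4 (137 km) — total 64+89+212+96+81+137 = 679 km.
Row-greedy (each truck in turn takes its cheapest remaining route) gives 835 km, worse by 156.
Every other assignment is strictly worse.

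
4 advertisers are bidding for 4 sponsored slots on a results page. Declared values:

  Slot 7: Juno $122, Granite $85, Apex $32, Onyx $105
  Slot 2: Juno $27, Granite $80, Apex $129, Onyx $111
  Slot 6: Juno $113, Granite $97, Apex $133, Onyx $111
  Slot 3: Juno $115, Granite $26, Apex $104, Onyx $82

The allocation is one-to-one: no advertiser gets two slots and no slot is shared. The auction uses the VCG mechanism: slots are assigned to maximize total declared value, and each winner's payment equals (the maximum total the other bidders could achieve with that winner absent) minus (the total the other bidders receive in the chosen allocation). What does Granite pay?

Granite pays $17.

Efficient allocation: Juno→Slot 3 ($115), Granite→Slot 6 ($97), Apex→Slot 2 ($129), Onyx→Slot 7 ($105); total welfare W = $446.
Granite receives Slot 6 at value $97, so the others get W − 97 = $349.
Without Granite: best allocation of the remaining 3 bidders over all 4 slots is Juno→Slot 7 ($122), Apex→Slot 6 ($133), Onyx→Slot 2 ($111), total $366.
VCG payment = (others' best without Granite) − (others' welfare with Granite) = 366 − 349 = $17.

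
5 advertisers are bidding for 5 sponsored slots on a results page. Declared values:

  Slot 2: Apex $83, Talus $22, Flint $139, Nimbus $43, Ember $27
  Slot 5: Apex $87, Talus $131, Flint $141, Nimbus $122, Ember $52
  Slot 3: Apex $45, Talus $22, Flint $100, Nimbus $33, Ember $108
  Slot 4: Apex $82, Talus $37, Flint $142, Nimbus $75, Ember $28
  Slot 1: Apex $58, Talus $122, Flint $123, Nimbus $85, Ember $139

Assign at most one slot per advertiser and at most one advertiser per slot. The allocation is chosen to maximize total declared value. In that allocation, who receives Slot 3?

Ember receives Slot 3.

Optimal: Apex→Slot 2 ($83), Talus→Slot 1 ($122), Flint→Slot 4 ($142), Nimbus→Slot 5 ($122), Ember→Slot 3 ($108) — total 83+122+142+122+108 = $577.
Column-greedy (each slot in turn goes to its best remaining advertiser) gives $545, worse by 32.
Next-best assignment: Apex→Slot 4, Talus→Slot 1, Flint→Slot 2, Nimbus→Slot 5, Ember→Slot 3 = $573.
Swapping Apex↔Ember (Apex→Slot 3 $45, Ember→Slot 2 $27) loses 119.
Ember's own top slot is Slot 1 ($139), but forcing Ember→Slot 1 and reassigning the rest optimally gives only $529 — worse by 48.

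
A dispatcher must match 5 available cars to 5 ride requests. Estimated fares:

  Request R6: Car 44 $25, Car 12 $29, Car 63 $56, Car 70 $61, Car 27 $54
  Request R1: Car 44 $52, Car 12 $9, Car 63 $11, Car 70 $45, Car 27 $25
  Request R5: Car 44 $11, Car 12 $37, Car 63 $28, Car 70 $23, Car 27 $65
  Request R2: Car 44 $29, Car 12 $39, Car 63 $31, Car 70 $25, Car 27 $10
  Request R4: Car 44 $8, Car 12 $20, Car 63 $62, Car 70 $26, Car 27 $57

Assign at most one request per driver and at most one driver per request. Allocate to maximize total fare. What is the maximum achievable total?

This is a one-to-one assignment (maximum-weight bipartite matching).
Optimal: Car 44→Request R1 ($52), Car 12→Request R2 ($39), Car 63→Request R4 ($62), Car 70→Request R6 ($61), Car 27→Request R5 ($65) — total 52+39+62+61+65 = $279.
Next-best assignment: Car 44→Request R1, Car 12→Request R5, Car 63→Request R2, Car 70→Request R6, Car 27→Request R4 = $238.
Every other assignment is strictly worse.

Max total: $279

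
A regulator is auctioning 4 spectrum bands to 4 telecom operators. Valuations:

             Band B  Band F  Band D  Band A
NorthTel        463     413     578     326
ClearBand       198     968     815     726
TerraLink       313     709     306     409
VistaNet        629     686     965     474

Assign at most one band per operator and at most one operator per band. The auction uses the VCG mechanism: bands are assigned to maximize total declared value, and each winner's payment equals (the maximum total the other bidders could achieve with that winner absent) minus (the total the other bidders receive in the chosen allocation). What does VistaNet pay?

VistaNet pays $115M.

Efficient allocation: NorthTel→Band B ($463M), ClearBand→Band A ($726M), TerraLink→Band F ($709M), VistaNet→Band D ($965M); total welfare W = $2863M.
VistaNet receives Band D at value $965M, so the others get W − 965 = $1898M.
Without VistaNet: best allocation of the remaining 3 bidders over all 4 bands is NorthTel→Band D ($578M), ClearBand→Band A ($726M), TerraLink→Band F ($709M), total $2013M.
VCG payment = (others' best without VistaNet) − (others' welfare with VistaNet) = 2013 − 1898 = $115M.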